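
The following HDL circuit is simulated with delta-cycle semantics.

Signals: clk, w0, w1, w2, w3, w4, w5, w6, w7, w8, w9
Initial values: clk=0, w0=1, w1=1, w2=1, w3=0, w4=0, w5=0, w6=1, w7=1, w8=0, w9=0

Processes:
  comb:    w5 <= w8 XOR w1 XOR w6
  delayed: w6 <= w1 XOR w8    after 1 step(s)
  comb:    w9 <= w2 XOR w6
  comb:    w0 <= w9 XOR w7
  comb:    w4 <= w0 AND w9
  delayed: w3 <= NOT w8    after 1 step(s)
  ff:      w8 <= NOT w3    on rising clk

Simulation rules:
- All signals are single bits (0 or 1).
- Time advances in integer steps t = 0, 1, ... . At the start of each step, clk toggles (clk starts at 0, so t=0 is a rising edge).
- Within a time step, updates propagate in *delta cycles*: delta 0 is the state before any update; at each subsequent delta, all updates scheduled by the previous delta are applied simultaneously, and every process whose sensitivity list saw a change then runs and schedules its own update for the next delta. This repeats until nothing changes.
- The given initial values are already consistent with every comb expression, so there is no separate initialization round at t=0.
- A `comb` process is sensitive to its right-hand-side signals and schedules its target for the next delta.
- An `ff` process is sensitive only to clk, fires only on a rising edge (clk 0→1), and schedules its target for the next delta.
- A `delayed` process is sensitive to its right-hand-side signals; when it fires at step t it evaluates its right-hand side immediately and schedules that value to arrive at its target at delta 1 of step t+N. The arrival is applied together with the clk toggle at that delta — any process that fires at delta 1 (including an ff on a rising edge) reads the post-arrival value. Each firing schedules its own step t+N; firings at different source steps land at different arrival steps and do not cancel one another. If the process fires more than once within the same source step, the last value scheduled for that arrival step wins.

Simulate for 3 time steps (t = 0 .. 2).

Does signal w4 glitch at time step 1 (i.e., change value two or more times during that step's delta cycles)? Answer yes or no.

yes

t0.Δ0 w3=0 w7=1 clk=0 w4=0 w1=1 w0=1 w5=0 w2=1 w8=0 w6=1 w9=0
t0.Δ1 w3=0 w7=1 clk=1 w4=0 w1=1 w0=1 w5=0 w2=1 w8=0 w6=1 w9=0
t0.Δ2 w3=0 w7=1 clk=1 w4=0 w1=1 w0=1 w5=0 w2=1 w8=1 w6=1 w9=0
t0.Δ3 w3=0 w7=1 clk=1 w4=0 w1=1 w0=1 w5=1 w2=1 w8=1 w6=1 w9=0
t1.Δ0 w3=0 w7=1 clk=1 w4=0 w1=1 w0=1 w5=1 w2=1 w8=1 w6=1 w9=0
t1.Δ1 w3=0 w7=1 clk=0 w4=0 w1=1 w0=1 w5=1 w2=1 w8=1 w6=0 w9=0
t1.Δ2 w3=0 w7=1 clk=0 w4=0 w1=1 w0=1 w5=0 w2=1 w8=1 w6=0 w9=1
t1.Δ3 w3=0 w7=1 clk=0 w4=1 w1=1 w0=0 w5=0 w2=1 w8=1 w6=0 w9=1
t1.Δ4 w3=0 w7=1 clk=0 w4=0 w1=1 w0=0 w5=0 w2=1 w8=1 w6=0 w9=1
t2.Δ0 w3=0 w7=1 clk=0 w4=0 w1=1 w0=0 w5=0 w2=1 w8=1 w6=0 w9=1
t2.Δ1 w3=0 w7=1 clk=1 w4=0 w1=1 w0=0 w5=0 w2=1 w8=1 w6=0 w9=1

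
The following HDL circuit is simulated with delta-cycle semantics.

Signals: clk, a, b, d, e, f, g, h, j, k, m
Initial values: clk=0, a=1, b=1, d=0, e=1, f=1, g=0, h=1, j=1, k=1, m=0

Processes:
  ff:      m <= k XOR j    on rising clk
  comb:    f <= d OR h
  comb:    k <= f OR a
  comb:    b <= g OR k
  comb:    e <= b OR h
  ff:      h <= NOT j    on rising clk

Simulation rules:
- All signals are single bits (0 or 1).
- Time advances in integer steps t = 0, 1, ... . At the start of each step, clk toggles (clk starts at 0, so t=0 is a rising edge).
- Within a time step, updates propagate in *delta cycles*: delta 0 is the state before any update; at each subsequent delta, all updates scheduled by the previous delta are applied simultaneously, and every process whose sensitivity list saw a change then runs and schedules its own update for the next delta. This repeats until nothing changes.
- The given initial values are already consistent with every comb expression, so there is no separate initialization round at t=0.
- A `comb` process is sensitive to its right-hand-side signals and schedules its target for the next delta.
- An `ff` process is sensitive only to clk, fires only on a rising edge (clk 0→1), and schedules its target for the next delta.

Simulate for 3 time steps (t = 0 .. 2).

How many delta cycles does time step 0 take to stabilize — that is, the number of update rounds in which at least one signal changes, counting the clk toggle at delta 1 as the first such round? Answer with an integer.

t=0 Δ0: b=1 h=1 d=0 a=1 m=0 f=1 k=1 g=0 e=1 clk=0 j=1
  Δ1: clk:0→1
  Δ2: h:1→0
  Δ3: f:1→0
  (3Δ to stable)
t=1 Δ0: b=1 h=0 d=0 a=1 m=0 f=0 k=1 g=0 e=1 clk=1 j=1
  Δ1: clk:1→0
  (1Δ to stable)
t=2 Δ0: b=1 h=0 d=0 a=1 m=0 f=0 k=1 g=0 e=1 clk=0 j=1
  Δ1: clk:0→1
  (1Δ to stable)

3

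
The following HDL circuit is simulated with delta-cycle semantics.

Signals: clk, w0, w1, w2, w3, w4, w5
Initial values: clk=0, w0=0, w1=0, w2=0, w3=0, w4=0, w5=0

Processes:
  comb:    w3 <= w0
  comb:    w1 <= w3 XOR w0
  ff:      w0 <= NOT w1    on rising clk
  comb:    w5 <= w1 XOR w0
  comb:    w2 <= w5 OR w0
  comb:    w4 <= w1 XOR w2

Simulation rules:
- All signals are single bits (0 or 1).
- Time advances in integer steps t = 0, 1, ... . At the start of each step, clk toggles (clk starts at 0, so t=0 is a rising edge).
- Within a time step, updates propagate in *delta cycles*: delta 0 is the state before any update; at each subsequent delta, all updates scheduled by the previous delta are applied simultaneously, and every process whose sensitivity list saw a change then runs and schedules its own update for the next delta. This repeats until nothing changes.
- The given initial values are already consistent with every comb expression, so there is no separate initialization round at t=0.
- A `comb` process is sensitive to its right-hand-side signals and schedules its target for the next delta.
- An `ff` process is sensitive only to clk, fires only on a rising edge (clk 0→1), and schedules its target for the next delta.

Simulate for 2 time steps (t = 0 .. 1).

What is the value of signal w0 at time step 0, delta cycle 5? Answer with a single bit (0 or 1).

t0.Δ0 w0=0 clk=0 w3=0 w1=0 w2=0 w4=0 w5=0
t0.Δ1 w0=0 clk=1 w3=0 w1=0 w2=0 w4=0 w5=0
t0.Δ2 w0=1 clk=1 w3=0 w1=0 w2=0 w4=0 w5=0
t0.Δ3 w0=1 clk=1 w3=1 w1=1 w2=1 w4=0 w5=1
t0.Δ4 w0=1 clk=1 w3=1 w1=0 w2=1 w4=0 w5=0
t0.Δ5 w0=1 clk=1 w3=1 w1=0 w2=1 w4=1 w5=1
t1.Δ0 w0=1 clk=1 w3=1 w1=0 w2=1 w4=1 w5=1
t1.Δ1 w0=1 clk=0 w3=1 w1=0 w2=1 w4=1 w5=1

1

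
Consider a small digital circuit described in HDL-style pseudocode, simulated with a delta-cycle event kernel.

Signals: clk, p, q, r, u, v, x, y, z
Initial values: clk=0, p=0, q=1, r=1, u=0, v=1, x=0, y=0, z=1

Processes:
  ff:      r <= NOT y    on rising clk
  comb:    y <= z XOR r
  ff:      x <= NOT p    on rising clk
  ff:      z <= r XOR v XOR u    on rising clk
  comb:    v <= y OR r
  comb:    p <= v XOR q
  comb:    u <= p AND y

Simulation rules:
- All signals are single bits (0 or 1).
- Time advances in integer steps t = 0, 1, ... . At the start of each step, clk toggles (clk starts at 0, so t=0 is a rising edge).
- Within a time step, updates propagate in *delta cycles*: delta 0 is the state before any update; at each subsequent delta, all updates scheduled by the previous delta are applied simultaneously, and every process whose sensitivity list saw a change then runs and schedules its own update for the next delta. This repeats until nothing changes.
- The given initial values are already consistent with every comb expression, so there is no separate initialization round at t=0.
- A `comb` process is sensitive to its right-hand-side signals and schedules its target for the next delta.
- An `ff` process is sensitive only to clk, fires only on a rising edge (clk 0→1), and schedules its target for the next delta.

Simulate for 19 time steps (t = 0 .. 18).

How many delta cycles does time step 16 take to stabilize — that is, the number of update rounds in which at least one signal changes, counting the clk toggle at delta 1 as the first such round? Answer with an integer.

t=0 Δ0: q=1 clk=0 y=0 u=0 p=0 v=1 z=1 r=1 x=0
  Δ1: clk:0→1
  Δ2: z:1→0, x:0→1
  Δ3: y:0→1
  (3Δ to stable)
t=1 Δ0: q=1 clk=1 y=1 u=0 p=0 v=1 z=0 r=1 x=1
  Δ1: clk:1→0
  (1Δ to stable)
t=2 Δ0: q=1 clk=0 y=1 u=0 p=0 v=1 z=0 r=1 x=1
  Δ1: clk:0→1
  Δ2: r:1→0
  Δ3: y:1→0
  Δ4: v:1→0
  Δ5: p:0→1
  (5Δ to stable)
t=3 Δ0: q=1 clk=1 y=0 u=0 p=1 v=0 z=0 r=0 x=1
  Δ1: clk:1→0
  (1Δ to stable)
t=4 Δ0: q=1 clk=0 y=0 u=0 p=1 v=0 z=0 r=0 x=1
  Δ1: clk:0→1
  Δ2: r:0→1, x:1→0
  Δ3: y:0→1, v:0→1
  Δ4: u:0→1, p:1→0
  Δ5: u:1→0
  (5Δ to stable)
t=5 Δ0: q=1 clk=1 y=1 u=0 p=0 v=1 z=0 r=1 x=0
  Δ1: clk:1→0
  (1Δ to stable)
t=6 Δ0: q=1 clk=0 y=1 u=0 p=0 v=1 z=0 r=1 x=0
  Δ1: clk:0→1
  Δ2: r:1→0, x:0→1
  Δ3: y:1→0
  Δ4: v:1→0
  Δ5: p:0→1
  (5Δ to stable)
t=7 Δ0: q=1 clk=1 y=0 u=0 p=1 v=0 z=0 r=0 x=1
  Δ1: clk:1→0
  (1Δ to stable)
t=8 Δ0: q=1 clk=0 y=0 u=0 p=1 v=0 z=0 r=0 x=1
  Δ1: clk:0→1
  Δ2: r:0→1, x:1→0
  Δ3: y:0→1, v:0→1
  Δ4: u:0→1, p:1→0
  Δ5: u:1→0
  (5Δ to stable)
t=9 Δ0: q=1 clk=1 y=1 u=0 p=0 v=1 z=0 r=1 x=0
  Δ1: clk:1→0
  (1Δ to stable)
t=10 Δ0: q=1 clk=0 y=1 u=0 p=0 v=1 z=0 r=1 x=0
  Δ1: clk:0→1
  Δ2: r:1→0, x:0→1
  Δ3: y:1→0
  Δ4: v:1→0
  Δ5: p:0→1
  (5Δ to stable)
t=11 Δ0: q=1 clk=1 y=0 u=0 p=1 v=0 z=0 r=0 x=1
  Δ1: clk:1→0
  (1Δ to stable)
t=12 Δ0: q=1 clk=0 y=0 u=0 p=1 v=0 z=0 r=0 x=1
  Δ1: clk:0→1
  Δ2: r:0→1, x:1→0
  Δ3: y:0→1, v:0→1
  Δ4: u:0→1, p:1→0
  Δ5: u:1→0
  (5Δ to stable)
t=13 Δ0: q=1 clk=1 y=1 u=0 p=0 v=1 z=0 r=1 x=0
  Δ1: clk:1→0
  (1Δ to stable)
t=14 Δ0: q=1 clk=0 y=1 u=0 p=0 v=1 z=0 r=1 x=0
  Δ1: clk:0→1
  Δ2: r:1→0, x:0→1
  Δ3: y:1→0
  Δ4: v:1→0
  Δ5: p:0→1
  (5Δ to stable)
t=15 Δ0: q=1 clk=1 y=0 u=0 p=1 v=0 z=0 r=0 x=1
  Δ1: clk:1→0
  (1Δ to stable)
t=16 Δ0: q=1 clk=0 y=0 u=0 p=1 v=0 z=0 r=0 x=1
  Δ1: clk:0→1
  Δ2: r:0→1, x:1→0
  Δ3: y:0→1, v:0→1
  Δ4: u:0→1, p:1→0
  Δ5: u:1→0
  (5Δ to stable)
t=17 Δ0: q=1 clk=1 y=1 u=0 p=0 v=1 z=0 r=1 x=0
  Δ1: clk:1→0
  (1Δ to stable)
t=18 Δ0: q=1 clk=0 y=1 u=0 p=0 v=1 z=0 r=1 x=0
  Δ1: clk:0→1
  Δ2: r:1→0, x:0→1
  Δ3: y:1→0
  Δ4: v:1→0
  Δ5: p:0→1
  (5Δ to stable)

5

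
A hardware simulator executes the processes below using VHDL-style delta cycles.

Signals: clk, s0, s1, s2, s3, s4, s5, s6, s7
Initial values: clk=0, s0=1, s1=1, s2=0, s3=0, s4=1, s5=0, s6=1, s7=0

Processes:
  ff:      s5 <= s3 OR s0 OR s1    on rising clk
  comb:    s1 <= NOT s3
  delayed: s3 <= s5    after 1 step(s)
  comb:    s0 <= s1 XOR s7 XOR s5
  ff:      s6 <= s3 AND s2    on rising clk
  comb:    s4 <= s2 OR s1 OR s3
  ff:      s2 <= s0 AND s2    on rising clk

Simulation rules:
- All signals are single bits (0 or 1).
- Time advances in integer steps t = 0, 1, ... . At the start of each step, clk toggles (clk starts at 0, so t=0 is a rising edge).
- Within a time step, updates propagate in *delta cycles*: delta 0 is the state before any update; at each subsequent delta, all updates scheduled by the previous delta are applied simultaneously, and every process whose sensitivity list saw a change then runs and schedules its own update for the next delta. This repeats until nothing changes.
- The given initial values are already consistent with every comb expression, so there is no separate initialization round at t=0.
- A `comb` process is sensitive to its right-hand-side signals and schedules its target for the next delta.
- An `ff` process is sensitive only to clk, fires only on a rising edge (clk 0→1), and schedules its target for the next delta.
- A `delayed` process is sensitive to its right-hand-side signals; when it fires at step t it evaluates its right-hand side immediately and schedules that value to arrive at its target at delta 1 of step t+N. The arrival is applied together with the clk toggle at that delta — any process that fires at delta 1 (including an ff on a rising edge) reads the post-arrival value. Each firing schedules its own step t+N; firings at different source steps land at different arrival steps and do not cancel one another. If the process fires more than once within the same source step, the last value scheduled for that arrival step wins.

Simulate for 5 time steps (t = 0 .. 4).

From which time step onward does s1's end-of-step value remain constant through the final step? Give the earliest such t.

1

t0.Δ0 s2=0 s4=1 s5=0 s3=0 s6=1 s1=1 clk=0 s7=0 s0=1
t0.Δ1 s2=0 s4=1 s5=0 s3=0 s6=1 s1=1 clk=1 s7=0 s0=1
t0.Δ2 s2=0 s4=1 s5=1 s3=0 s6=0 s1=1 clk=1 s7=0 s0=1
t0.Δ3 s2=0 s4=1 s5=1 s3=0 s6=0 s1=1 clk=1 s7=0 s0=0
t1.Δ0 s2=0 s4=1 s5=1 s3=0 s6=0 s1=1 clk=1 s7=0 s0=0
t1.Δ1 s2=0 s4=1 s5=1 s3=1 s6=0 s1=1 clk=0 s7=0 s0=0
t1.Δ2 s2=0 s4=1 s5=1 s3=1 s6=0 s1=0 clk=0 s7=0 s0=0
t1.Δ3 s2=0 s4=1 s5=1 s3=1 s6=0 s1=0 clk=0 s7=0 s0=1
t2.Δ0 s2=0 s4=1 s5=1 s3=1 s6=0 s1=0 clk=0 s7=0 s0=1
t2.Δ1 s2=0 s4=1 s5=1 s3=1 s6=0 s1=0 clk=1 s7=0 s0=1
t3.Δ0 s2=0 s4=1 s5=1 s3=1 s6=0 s1=0 clk=1 s7=0 s0=1
t3.Δ1 s2=0 s4=1 s5=1 s3=1 s6=0 s1=0 clk=0 s7=0 s0=1
t4.Δ0 s2=0 s4=1 s5=1 s3=1 s6=0 s1=0 clk=0 s7=0 s0=1
t4.Δ1 s2=0 s4=1 s5=1 s3=1 s6=0 s1=0 clk=1 s7=0 s0=1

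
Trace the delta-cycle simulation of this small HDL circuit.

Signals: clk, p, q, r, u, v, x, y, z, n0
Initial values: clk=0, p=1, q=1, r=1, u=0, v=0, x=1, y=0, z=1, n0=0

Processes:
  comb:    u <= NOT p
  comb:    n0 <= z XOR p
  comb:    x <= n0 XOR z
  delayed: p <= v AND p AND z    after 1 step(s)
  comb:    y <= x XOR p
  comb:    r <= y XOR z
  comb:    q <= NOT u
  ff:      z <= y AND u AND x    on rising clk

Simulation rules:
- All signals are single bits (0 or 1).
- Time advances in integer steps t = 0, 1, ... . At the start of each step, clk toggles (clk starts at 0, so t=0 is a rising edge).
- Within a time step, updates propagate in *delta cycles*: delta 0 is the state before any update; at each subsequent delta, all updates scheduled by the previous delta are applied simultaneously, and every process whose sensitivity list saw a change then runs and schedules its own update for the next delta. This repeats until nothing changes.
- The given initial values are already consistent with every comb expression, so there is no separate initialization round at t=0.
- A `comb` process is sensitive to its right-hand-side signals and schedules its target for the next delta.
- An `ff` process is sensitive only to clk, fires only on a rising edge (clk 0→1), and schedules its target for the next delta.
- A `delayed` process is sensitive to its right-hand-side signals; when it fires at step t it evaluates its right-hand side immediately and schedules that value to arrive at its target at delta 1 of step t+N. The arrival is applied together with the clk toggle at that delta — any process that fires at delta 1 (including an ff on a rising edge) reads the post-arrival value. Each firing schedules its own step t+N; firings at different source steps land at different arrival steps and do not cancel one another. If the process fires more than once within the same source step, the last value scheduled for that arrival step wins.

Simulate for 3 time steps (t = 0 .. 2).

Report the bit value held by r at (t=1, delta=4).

1

t0.Δ0 z=1 r=1 n0=0 y=0 clk=0 u=0 x=1 p=1 q=1 v=0
t0.Δ1 z=1 r=1 n0=0 y=0 clk=1 u=0 x=1 p=1 q=1 v=0
t0.Δ2 z=0 r=1 n0=0 y=0 clk=1 u=0 x=1 p=1 q=1 v=0
t0.Δ3 z=0 r=0 n0=1 y=0 clk=1 u=0 x=0 p=1 q=1 v=0
t0.Δ4 z=0 r=0 n0=1 y=1 clk=1 u=0 x=1 p=1 q=1 v=0
t0.Δ5 z=0 r=1 n0=1 y=0 clk=1 u=0 x=1 p=1 q=1 v=0
t0.Δ6 z=0 r=0 n0=1 y=0 clk=1 u=0 x=1 p=1 q=1 v=0
t1.Δ0 z=0 r=0 n0=1 y=0 clk=1 u=0 x=1 p=1 q=1 v=0
t1.Δ1 z=0 r=0 n0=1 y=0 clk=0 u=0 x=1 p=0 q=1 v=0
t1.Δ2 z=0 r=0 n0=0 y=1 clk=0 u=1 x=1 p=0 q=1 v=0
t1.Δ3 z=0 r=1 n0=0 y=1 clk=0 u=1 x=0 p=0 q=0 v=0
t1.Δ4 z=0 r=1 n0=0 y=0 clk=0 u=1 x=0 p=0 q=0 v=0
t1.Δ5 z=0 r=0 n0=0 y=0 clk=0 u=1 x=0 p=0 q=0 v=0
t2.Δ0 z=0 r=0 n0=0 y=0 clk=0 u=1 x=0 p=0 q=0 v=0
t2.Δ1 z=0 r=0 n0=0 y=0 clk=1 u=1 x=0 p=0 q=0 v=0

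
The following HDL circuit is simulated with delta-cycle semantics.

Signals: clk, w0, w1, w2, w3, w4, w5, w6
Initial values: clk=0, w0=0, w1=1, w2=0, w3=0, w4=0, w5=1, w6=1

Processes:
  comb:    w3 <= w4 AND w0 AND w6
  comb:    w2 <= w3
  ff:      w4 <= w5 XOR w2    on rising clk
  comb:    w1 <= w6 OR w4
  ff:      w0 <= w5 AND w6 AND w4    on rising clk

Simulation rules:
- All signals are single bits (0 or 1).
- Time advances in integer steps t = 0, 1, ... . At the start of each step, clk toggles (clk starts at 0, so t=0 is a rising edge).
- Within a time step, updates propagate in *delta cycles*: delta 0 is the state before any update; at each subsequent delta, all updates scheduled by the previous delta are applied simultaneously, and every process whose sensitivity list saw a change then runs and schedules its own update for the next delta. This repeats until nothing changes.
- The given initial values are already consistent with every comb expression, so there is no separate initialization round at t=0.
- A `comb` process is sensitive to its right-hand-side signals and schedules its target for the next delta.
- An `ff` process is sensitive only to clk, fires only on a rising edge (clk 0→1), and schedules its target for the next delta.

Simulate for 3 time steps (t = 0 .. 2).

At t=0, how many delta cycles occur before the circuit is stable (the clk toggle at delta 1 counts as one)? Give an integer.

2

[bits: w2,w3,w5,w4,w1,clk,w0,w6]
t=0: Δ0=00101001 Δ1=00101101 Δ2=00111101 | 2Δ
t=1: Δ0=00111101 Δ1=00111001 | 1Δ
t=2: Δ0=00111001 Δ1=00111101 Δ2=00111111 Δ3=01111111 Δ4=11111111 | 4Δ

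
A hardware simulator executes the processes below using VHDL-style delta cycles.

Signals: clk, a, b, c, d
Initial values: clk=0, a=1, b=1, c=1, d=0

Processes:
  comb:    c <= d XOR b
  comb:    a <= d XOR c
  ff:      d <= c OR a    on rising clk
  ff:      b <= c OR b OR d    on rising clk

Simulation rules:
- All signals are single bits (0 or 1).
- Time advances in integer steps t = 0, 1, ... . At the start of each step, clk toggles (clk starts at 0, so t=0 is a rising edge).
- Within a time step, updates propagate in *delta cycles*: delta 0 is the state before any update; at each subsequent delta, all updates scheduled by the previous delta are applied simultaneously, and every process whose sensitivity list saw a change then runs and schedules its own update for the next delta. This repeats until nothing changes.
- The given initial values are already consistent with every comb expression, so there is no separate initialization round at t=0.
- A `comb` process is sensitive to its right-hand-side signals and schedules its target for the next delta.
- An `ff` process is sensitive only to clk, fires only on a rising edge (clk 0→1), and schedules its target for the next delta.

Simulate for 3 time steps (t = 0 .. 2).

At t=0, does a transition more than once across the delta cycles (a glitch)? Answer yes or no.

yes

t0.Δ0 c=1 d=0 clk=0 b=1 a=1
t0.Δ1 c=1 d=0 clk=1 b=1 a=1
t0.Δ2 c=1 d=1 clk=1 b=1 a=1
t0.Δ3 c=0 d=1 clk=1 b=1 a=0
t0.Δ4 c=0 d=1 clk=1 b=1 a=1
t1.Δ0 c=0 d=1 clk=1 b=1 a=1
t1.Δ1 c=0 d=1 clk=0 b=1 a=1
t2.Δ0 c=0 d=1 clk=0 b=1 a=1
t2.Δ1 c=0 d=1 clk=1 b=1 a=1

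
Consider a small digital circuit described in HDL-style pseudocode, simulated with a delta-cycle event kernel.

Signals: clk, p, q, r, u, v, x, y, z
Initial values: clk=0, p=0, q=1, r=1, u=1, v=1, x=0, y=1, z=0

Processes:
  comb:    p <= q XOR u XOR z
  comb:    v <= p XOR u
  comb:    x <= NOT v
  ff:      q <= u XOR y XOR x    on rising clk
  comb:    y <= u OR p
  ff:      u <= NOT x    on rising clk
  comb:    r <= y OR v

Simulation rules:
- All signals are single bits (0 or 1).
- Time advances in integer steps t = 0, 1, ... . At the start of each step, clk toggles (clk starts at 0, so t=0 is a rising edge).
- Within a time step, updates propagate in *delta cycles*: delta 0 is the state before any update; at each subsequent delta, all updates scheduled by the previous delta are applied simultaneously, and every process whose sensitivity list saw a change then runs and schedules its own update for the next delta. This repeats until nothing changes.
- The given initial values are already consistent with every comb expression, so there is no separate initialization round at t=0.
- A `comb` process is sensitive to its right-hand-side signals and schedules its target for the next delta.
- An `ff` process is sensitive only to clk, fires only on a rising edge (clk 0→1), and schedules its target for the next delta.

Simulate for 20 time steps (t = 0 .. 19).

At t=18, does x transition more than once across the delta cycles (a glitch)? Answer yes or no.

t=0 Δ0: p=0 z=0 clk=0 u=1 x=0 q=1 y=1 v=1 r=1
  Δ1: clk:0→1
  Δ2: q:1→0
  Δ3: p:0→1
  Δ4: v:1→0
  Δ5: x:0→1
  (5Δ to stable)
t=1 Δ0: p=1 z=0 clk=1 u=1 x=1 q=0 y=1 v=0 r=1
  Δ1: clk:1→0
  (1Δ to stable)
t=2 Δ0: p=1 z=0 clk=0 u=1 x=1 q=0 y=1 v=0 r=1
  Δ1: clk:0→1
  Δ2: u:1→0, q:0→1
  Δ3: v:0→1
  Δ4: x:1→0
  (4Δ to stable)
t=3 Δ0: p=1 z=0 clk=1 u=0 x=0 q=1 y=1 v=1 r=1
  Δ1: clk:1→0
  (1Δ to stable)
t=4 Δ0: p=1 z=0 clk=0 u=0 x=0 q=1 y=1 v=1 r=1
  Δ1: clk:0→1
  Δ2: u:0→1
  Δ3: p:1→0, v:1→0
  Δ4: x:0→1, v:0→1
  Δ5: x:1→0
  (5Δ to stable)
t=5 Δ0: p=0 z=0 clk=1 u=1 x=0 q=1 y=1 v=1 r=1
  Δ1: clk:1→0
  (1Δ to stable)
t=6 Δ0: p=0 z=0 clk=0 u=1 x=0 q=1 y=1 v=1 r=1
  Δ1: clk:0→1
  Δ2: q:1→0
  Δ3: p:0→1
  Δ4: v:1→0
  Δ5: x:0→1
  (5Δ to stable)
t=7 Δ0: p=1 z=0 clk=1 u=1 x=1 q=0 y=1 v=0 r=1
  Δ1: clk:1→0
  (1Δ to stable)
t=8 Δ0: p=1 z=0 clk=0 u=1 x=1 q=0 y=1 v=0 r=1
  Δ1: clk:0→1
  Δ2: u:1→0, q:0→1
  Δ3: v:0→1
  Δ4: x:1→0
  (4Δ to stable)
t=9 Δ0: p=1 z=0 clk=1 u=0 x=0 q=1 y=1 v=1 r=1
  Δ1: clk:1→0
  (1Δ to stable)
t=10 Δ0: p=1 z=0 clk=0 u=0 x=0 q=1 y=1 v=1 r=1
  Δ1: clk:0→1
  Δ2: u:0→1
  Δ3: p:1→0, v:1→0
  Δ4: x:0→1, v:0→1
  Δ5: x:1→0
  (5Δ to stable)
t=11 Δ0: p=0 z=0 clk=1 u=1 x=0 q=1 y=1 v=1 r=1
  Δ1: clk:1→0
  (1Δ to stable)
t=12 Δ0: p=0 z=0 clk=0 u=1 x=0 q=1 y=1 v=1 r=1
  Δ1: clk:0→1
  Δ2: q:1→0
  Δ3: p:0→1
  Δ4: v:1→0
  Δ5: x:0→1
  (5Δ to stable)
t=13 Δ0: p=1 z=0 clk=1 u=1 x=1 q=0 y=1 v=0 r=1
  Δ1: clk:1→0
  (1Δ to stable)
t=14 Δ0: p=1 z=0 clk=0 u=1 x=1 q=0 y=1 v=0 r=1
  Δ1: clk:0→1
  Δ2: u:1→0, q:0→1
  Δ3: v:0→1
  Δ4: x:1→0
  (4Δ to stable)
t=15 Δ0: p=1 z=0 clk=1 u=0 x=0 q=1 y=1 v=1 r=1
  Δ1: clk:1→0
  (1Δ to stable)
t=16 Δ0: p=1 z=0 clk=0 u=0 x=0 q=1 y=1 v=1 r=1
  Δ1: clk:0→1
  Δ2: u:0→1
  Δ3: p:1→0, v:1→0
  Δ4: x:0→1, v:0→1
  Δ5: x:1→0
  (5Δ to stable)
t=17 Δ0: p=0 z=0 clk=1 u=1 x=0 q=1 y=1 v=1 r=1
  Δ1: clk:1→0
  (1Δ to stable)
t=18 Δ0: p=0 z=0 clk=0 u=1 x=0 q=1 y=1 v=1 r=1
  Δ1: clk:0→1
  Δ2: q:1→0
  Δ3: p:0→1
  Δ4: v:1→0
  Δ5: x:0→1
  (5Δ to stable)
t=19 Δ0: p=1 z=0 clk=1 u=1 x=1 q=0 y=1 v=0 r=1
  Δ1: clk:1→0
  (1Δ to stable)

no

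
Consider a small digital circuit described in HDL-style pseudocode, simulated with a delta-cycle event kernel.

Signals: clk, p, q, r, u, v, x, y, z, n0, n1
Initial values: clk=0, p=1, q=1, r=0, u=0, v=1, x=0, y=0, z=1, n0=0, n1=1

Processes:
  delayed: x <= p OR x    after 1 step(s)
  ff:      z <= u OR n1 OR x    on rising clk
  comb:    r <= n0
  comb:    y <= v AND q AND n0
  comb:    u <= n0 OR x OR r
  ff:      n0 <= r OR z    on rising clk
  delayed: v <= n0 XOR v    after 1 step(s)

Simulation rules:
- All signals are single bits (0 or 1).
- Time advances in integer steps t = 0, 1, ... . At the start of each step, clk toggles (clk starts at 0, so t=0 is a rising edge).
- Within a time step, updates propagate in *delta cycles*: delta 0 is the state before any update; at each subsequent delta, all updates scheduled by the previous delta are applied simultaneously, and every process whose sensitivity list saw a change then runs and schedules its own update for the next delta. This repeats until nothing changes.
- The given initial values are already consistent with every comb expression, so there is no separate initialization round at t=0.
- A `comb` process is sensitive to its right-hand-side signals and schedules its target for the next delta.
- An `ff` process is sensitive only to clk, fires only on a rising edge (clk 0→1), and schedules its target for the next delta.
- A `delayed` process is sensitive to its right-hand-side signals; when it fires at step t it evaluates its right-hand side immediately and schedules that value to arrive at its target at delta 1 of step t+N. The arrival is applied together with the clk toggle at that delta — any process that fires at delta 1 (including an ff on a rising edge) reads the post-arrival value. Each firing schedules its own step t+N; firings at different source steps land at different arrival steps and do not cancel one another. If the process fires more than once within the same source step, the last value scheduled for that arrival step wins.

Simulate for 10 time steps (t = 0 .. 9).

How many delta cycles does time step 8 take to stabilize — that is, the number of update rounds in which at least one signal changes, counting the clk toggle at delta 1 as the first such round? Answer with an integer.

t0.Δ0 v=1 n0=0 x=0 r=0 q=1 u=0 y=0 p=1 z=1 clk=0 n1=1
t0.Δ1 v=1 n0=0 x=0 r=0 q=1 u=0 y=0 p=1 z=1 clk=1 n1=1
t0.Δ2 v=1 n0=1 x=0 r=0 q=1 u=0 y=0 p=1 z=1 clk=1 n1=1
t0.Δ3 v=1 n0=1 x=0 r=1 q=1 u=1 y=1 p=1 z=1 clk=1 n1=1
t1.Δ0 v=1 n0=1 x=0 r=1 q=1 u=1 y=1 p=1 z=1 clk=1 n1=1
t1.Δ1 v=0 n0=1 x=0 r=1 q=1 u=1 y=1 p=1 z=1 clk=0 n1=1
t1.Δ2 v=0 n0=1 x=0 r=1 q=1 u=1 y=0 p=1 z=1 clk=0 n1=1
t2.Δ0 v=0 n0=1 x=0 r=1 q=1 u=1 y=0 p=1 z=1 clk=0 n1=1
t2.Δ1 v=1 n0=1 x=0 r=1 q=1 u=1 y=0 p=1 z=1 clk=1 n1=1
t2.Δ2 v=1 n0=1 x=0 r=1 q=1 u=1 y=1 p=1 z=1 clk=1 n1=1
t3.Δ0 v=1 n0=1 x=0 r=1 q=1 u=1 y=1 p=1 z=1 clk=1 n1=1
t3.Δ1 v=0 n0=1 x=0 r=1 q=1 u=1 y=1 p=1 z=1 clk=0 n1=1
t3.Δ2 v=0 n0=1 x=0 r=1 q=1 u=1 y=0 p=1 z=1 clk=0 n1=1
t4.Δ0 v=0 n0=1 x=0 r=1 q=1 u=1 y=0 p=1 z=1 clk=0 n1=1
t4.Δ1 v=1 n0=1 x=0 r=1 q=1 u=1 y=0 p=1 z=1 clk=1 n1=1
t4.Δ2 v=1 n0=1 x=0 r=1 q=1 u=1 y=1 p=1 z=1 clk=1 n1=1
t5.Δ0 v=1 n0=1 x=0 r=1 q=1 u=1 y=1 p=1 z=1 clk=1 n1=1
t5.Δ1 v=0 n0=1 x=0 r=1 q=1 u=1 y=1 p=1 z=1 clk=0 n1=1
t5.Δ2 v=0 n0=1 x=0 r=1 q=1 u=1 y=0 p=1 z=1 clk=0 n1=1
t6.Δ0 v=0 n0=1 x=0 r=1 q=1 u=1 y=0 p=1 z=1 clk=0 n1=1
t6.Δ1 v=1 n0=1 x=0 r=1 q=1 u=1 y=0 p=1 z=1 clk=1 n1=1
t6.Δ2 v=1 n0=1 x=0 r=1 q=1 u=1 y=1 p=1 z=1 clk=1 n1=1
t7.Δ0 v=1 n0=1 x=0 r=1 q=1 u=1 y=1 p=1 z=1 clk=1 n1=1
t7.Δ1 v=0 n0=1 x=0 r=1 q=1 u=1 y=1 p=1 z=1 clk=0 n1=1
t7.Δ2 v=0 n0=1 x=0 r=1 q=1 u=1 y=0 p=1 z=1 clk=0 n1=1
t8.Δ0 v=0 n0=1 x=0 r=1 q=1 u=1 y=0 p=1 z=1 clk=0 n1=1
t8.Δ1 v=1 n0=1 x=0 r=1 q=1 u=1 y=0 p=1 z=1 clk=1 n1=1
t8.Δ2 v=1 n0=1 x=0 r=1 q=1 u=1 y=1 p=1 z=1 clk=1 n1=1
t9.Δ0 v=1 n0=1 x=0 r=1 q=1 u=1 y=1 p=1 z=1 clk=1 n1=1
t9.Δ1 v=0 n0=1 x=0 r=1 q=1 u=1 y=1 p=1 z=1 clk=0 n1=1
t9.Δ2 v=0 n0=1 x=0 r=1 q=1 u=1 y=0 p=1 z=1 clk=0 n1=1

2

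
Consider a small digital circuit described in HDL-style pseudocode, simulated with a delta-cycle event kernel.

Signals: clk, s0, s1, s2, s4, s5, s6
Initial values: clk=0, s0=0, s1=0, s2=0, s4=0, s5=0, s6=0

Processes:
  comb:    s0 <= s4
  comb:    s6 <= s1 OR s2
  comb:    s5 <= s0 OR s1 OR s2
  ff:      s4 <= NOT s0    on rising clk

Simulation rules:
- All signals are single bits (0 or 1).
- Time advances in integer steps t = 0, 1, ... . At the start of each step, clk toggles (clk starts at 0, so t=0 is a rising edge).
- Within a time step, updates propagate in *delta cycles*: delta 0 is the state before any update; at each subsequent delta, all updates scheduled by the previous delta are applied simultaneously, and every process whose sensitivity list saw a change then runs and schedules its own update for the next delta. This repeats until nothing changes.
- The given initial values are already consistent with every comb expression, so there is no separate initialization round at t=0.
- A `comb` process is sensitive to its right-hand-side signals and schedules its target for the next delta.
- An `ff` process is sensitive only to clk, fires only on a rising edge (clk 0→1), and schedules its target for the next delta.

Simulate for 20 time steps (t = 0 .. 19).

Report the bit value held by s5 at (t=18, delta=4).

0

[bits: s2,s4,s0,s6,clk,s5,s1]
t=0: Δ0=0000000 Δ1=0000100 Δ2=0100100 Δ3=0110100 Δ4=0110110 | 4Δ
t=1: Δ0=0110110 Δ1=0110010 | 1Δ
t=2: Δ0=0110010 Δ1=0110110 Δ2=0010110 Δ3=0000110 Δ4=0000100 | 4Δ
t=3: Δ0=0000100 Δ1=0000000 | 1Δ
t=4: Δ0=0000000 Δ1=0000100 Δ2=0100100 Δ3=0110100 Δ4=0110110 | 4Δ
t=5: Δ0=0110110 Δ1=0110010 | 1Δ
t=6: Δ0=0110010 Δ1=0110110 Δ2=0010110 Δ3=0000110 Δ4=0000100 | 4Δ
t=7: Δ0=0000100 Δ1=0000000 | 1Δ
t=8: Δ0=0000000 Δ1=0000100 Δ2=0100100 Δ3=0110100 Δ4=0110110 | 4Δ
t=9: Δ0=0110110 Δ1=0110010 | 1Δ
t=10: Δ0=0110010 Δ1=0110110 Δ2=0010110 Δ3=0000110 Δ4=0000100 | 4Δ
t=11: Δ0=0000100 Δ1=0000000 | 1Δ
t=12: Δ0=0000000 Δ1=0000100 Δ2=0100100 Δ3=0110100 Δ4=0110110 | 4Δ
t=13: Δ0=0110110 Δ1=0110010 | 1Δ
t=14: Δ0=0110010 Δ1=0110110 Δ2=0010110 Δ3=0000110 Δ4=0000100 | 4Δ
t=15: Δ0=0000100 Δ1=0000000 | 1Δ
t=16: Δ0=0000000 Δ1=0000100 Δ2=0100100 Δ3=0110100 Δ4=0110110 | 4Δ
t=17: Δ0=0110110 Δ1=0110010 | 1Δ
t=18: Δ0=0110010 Δ1=0110110 Δ2=0010110 Δ3=0000110 Δ4=0000100 | 4Δ
t=19: Δ0=0000100 Δ1=0000000 | 1Δ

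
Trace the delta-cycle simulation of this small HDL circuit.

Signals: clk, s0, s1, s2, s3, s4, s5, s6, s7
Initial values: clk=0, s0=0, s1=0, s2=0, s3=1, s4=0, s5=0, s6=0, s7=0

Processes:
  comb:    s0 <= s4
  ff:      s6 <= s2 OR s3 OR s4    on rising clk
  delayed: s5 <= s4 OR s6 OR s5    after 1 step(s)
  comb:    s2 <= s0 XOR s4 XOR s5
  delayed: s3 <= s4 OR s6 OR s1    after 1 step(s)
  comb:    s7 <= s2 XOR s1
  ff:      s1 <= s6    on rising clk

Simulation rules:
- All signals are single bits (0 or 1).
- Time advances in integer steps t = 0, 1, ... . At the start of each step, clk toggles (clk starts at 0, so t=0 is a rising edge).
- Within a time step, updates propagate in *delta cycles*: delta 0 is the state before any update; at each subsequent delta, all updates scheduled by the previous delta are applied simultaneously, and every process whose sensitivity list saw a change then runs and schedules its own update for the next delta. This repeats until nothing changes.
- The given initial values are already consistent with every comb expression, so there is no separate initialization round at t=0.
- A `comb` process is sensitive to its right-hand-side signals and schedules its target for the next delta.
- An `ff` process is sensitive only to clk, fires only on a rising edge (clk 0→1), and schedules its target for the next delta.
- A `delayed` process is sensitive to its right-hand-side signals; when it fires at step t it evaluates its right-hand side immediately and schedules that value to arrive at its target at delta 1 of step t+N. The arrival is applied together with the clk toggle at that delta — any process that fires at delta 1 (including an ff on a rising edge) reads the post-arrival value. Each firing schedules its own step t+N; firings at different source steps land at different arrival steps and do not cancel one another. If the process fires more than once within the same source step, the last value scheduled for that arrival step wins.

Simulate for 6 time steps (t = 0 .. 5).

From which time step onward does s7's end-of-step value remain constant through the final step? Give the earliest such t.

t=0 Δ0: clk=0 s0=0 s5=0 s4=0 s6=0 s1=0 s3=1 s2=0 s7=0
  Δ1: clk:0→1
  Δ2: s6:0→1
  (2Δ to stable)
t=1 Δ0: clk=1 s0=0 s5=0 s4=0 s6=1 s1=0 s3=1 s2=0 s7=0
  Δ1: clk:1→0, s5:0→1
  Δ2: s2:0→1
  Δ3: s7:0→1
  (3Δ to stable)
t=2 Δ0: clk=0 s0=0 s5=1 s4=0 s6=1 s1=0 s3=1 s2=1 s7=1
  Δ1: clk:0→1
  Δ2: s1:0→1
  Δ3: s7:1→0
  (3Δ to stable)
t=3 Δ0: clk=1 s0=0 s5=1 s4=0 s6=1 s1=1 s3=1 s2=1 s7=0
  Δ1: clk:1→0
  (1Δ to stable)
t=4 Δ0: clk=0 s0=0 s5=1 s4=0 s6=1 s1=1 s3=1 s2=1 s7=0
  Δ1: clk:0→1
  (1Δ to stable)
t=5 Δ0: clk=1 s0=0 s5=1 s4=0 s6=1 s1=1 s3=1 s2=1 s7=0
  Δ1: clk:1→0
  (1Δ to stable)

2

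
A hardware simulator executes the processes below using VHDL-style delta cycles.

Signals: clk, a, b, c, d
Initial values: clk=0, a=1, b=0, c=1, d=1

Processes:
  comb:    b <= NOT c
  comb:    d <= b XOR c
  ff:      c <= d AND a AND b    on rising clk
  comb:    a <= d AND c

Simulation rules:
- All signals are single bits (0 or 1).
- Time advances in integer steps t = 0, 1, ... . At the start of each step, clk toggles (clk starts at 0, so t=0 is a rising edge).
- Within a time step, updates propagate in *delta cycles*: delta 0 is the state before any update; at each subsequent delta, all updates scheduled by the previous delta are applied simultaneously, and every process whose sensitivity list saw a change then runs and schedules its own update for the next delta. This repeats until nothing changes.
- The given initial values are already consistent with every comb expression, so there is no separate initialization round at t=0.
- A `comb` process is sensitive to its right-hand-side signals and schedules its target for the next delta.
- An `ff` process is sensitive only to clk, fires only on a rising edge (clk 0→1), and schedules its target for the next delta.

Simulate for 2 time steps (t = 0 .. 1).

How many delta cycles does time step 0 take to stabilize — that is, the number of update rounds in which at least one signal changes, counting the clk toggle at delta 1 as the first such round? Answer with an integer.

4

t0.Δ0 c=1 clk=0 d=1 b=0 a=1
t0.Δ1 c=1 clk=1 d=1 b=0 a=1
t0.Δ2 c=0 clk=1 d=1 b=0 a=1
t0.Δ3 c=0 clk=1 d=0 b=1 a=0
t0.Δ4 c=0 clk=1 d=1 b=1 a=0
t1.Δ0 c=0 clk=1 d=1 b=1 a=0
t1.Δ1 c=0 clk=0 d=1 b=1 a=0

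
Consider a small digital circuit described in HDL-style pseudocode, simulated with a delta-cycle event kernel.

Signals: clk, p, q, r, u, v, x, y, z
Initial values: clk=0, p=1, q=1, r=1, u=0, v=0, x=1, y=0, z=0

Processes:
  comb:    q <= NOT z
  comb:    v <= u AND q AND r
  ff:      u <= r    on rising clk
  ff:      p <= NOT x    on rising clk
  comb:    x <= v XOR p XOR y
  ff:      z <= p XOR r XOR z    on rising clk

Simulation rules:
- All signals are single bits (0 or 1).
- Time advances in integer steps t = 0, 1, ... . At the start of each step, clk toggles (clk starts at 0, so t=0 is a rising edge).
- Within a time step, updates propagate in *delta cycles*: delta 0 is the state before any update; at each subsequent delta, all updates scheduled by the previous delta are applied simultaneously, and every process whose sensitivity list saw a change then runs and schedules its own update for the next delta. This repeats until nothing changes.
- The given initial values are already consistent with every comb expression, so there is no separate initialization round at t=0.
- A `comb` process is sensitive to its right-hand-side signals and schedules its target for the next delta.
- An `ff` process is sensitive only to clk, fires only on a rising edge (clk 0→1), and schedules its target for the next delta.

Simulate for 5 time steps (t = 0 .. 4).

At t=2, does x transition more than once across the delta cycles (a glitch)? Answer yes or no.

[bits: p,x,clk,q,u,z,v,r,y]
t=0: Δ0=110100010 Δ1=111100010 Δ2=011110010 Δ3=001110110 Δ4=011110110 | 4Δ
t=1: Δ0=011110110 Δ1=010110110 | 1Δ
t=2: Δ0=010110110 Δ1=011110110 Δ2=011111110 Δ3=011011110 Δ4=011011010 Δ5=001011010 | 5Δ
t=3: Δ0=001011010 Δ1=000011010 | 1Δ
t=4: Δ0=000011010 Δ1=001011010 Δ2=101010010 Δ3=111110010 Δ4=111110110 Δ5=101110110 | 5Δ

no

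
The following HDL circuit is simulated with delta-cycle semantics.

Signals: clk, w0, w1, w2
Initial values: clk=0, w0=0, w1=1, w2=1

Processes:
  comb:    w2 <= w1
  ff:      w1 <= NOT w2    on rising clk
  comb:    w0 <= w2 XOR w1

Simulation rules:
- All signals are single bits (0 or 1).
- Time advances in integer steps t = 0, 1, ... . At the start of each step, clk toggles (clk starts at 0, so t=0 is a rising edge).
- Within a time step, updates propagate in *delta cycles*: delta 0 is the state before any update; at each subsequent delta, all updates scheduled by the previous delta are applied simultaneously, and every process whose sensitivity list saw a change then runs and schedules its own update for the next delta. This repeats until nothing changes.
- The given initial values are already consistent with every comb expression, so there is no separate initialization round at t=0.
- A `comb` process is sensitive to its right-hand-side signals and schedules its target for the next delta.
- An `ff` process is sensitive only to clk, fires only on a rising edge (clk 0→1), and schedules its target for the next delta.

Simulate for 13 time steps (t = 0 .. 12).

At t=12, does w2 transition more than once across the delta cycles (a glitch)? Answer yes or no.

no

[bits: w1,w2,clk,w0]
t=0: Δ0=1100 Δ1=1110 Δ2=0110 Δ3=0011 Δ4=0010 | 4Δ
t=1: Δ0=0010 Δ1=0000 | 1Δ
t=2: Δ0=0000 Δ1=0010 Δ2=1010 Δ3=1111 Δ4=1110 | 4Δ
t=3: Δ0=1110 Δ1=1100 | 1Δ
t=4: Δ0=1100 Δ1=1110 Δ2=0110 Δ3=0011 Δ4=0010 | 4Δ
t=5: Δ0=0010 Δ1=0000 | 1Δ
t=6: Δ0=0000 Δ1=0010 Δ2=1010 Δ3=1111 Δ4=1110 | 4Δ
t=7: Δ0=1110 Δ1=1100 | 1Δ
t=8: Δ0=1100 Δ1=1110 Δ2=0110 Δ3=0011 Δ4=0010 | 4Δ
t=9: Δ0=0010 Δ1=0000 | 1Δ
t=10: Δ0=0000 Δ1=0010 Δ2=1010 Δ3=1111 Δ4=1110 | 4Δ
t=11: Δ0=1110 Δ1=1100 | 1Δ
t=12: Δ0=1100 Δ1=1110 Δ2=0110 Δ3=0011 Δ4=0010 | 4Δ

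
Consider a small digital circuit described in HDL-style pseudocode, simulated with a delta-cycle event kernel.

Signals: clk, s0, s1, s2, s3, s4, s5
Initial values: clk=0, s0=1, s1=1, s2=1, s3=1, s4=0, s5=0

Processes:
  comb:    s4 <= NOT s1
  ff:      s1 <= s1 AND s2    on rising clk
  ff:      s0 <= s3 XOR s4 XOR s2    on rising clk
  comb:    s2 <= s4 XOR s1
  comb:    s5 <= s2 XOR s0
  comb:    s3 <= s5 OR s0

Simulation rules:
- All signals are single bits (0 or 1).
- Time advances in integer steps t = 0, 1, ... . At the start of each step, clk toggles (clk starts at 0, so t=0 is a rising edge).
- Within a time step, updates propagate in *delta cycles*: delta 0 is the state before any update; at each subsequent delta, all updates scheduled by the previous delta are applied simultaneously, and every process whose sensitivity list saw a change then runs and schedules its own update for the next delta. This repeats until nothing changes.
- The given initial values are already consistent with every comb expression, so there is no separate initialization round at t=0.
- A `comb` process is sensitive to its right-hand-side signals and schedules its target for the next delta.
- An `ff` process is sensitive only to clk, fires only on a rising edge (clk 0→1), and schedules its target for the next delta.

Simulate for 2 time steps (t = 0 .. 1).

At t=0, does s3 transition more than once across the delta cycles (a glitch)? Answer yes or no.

t0.Δ0 s0=1 s2=1 clk=0 s3=1 s1=1 s4=0 s5=0
t0.Δ1 s0=1 s2=1 clk=1 s3=1 s1=1 s4=0 s5=0
t0.Δ2 s0=0 s2=1 clk=1 s3=1 s1=1 s4=0 s5=0
t0.Δ3 s0=0 s2=1 clk=1 s3=0 s1=1 s4=0 s5=1
t0.Δ4 s0=0 s2=1 clk=1 s3=1 s1=1 s4=0 s5=1
t1.Δ0 s0=0 s2=1 clk=1 s3=1 s1=1 s4=0 s5=1
t1.Δ1 s0=0 s2=1 clk=0 s3=1 s1=1 s4=0 s5=1

yes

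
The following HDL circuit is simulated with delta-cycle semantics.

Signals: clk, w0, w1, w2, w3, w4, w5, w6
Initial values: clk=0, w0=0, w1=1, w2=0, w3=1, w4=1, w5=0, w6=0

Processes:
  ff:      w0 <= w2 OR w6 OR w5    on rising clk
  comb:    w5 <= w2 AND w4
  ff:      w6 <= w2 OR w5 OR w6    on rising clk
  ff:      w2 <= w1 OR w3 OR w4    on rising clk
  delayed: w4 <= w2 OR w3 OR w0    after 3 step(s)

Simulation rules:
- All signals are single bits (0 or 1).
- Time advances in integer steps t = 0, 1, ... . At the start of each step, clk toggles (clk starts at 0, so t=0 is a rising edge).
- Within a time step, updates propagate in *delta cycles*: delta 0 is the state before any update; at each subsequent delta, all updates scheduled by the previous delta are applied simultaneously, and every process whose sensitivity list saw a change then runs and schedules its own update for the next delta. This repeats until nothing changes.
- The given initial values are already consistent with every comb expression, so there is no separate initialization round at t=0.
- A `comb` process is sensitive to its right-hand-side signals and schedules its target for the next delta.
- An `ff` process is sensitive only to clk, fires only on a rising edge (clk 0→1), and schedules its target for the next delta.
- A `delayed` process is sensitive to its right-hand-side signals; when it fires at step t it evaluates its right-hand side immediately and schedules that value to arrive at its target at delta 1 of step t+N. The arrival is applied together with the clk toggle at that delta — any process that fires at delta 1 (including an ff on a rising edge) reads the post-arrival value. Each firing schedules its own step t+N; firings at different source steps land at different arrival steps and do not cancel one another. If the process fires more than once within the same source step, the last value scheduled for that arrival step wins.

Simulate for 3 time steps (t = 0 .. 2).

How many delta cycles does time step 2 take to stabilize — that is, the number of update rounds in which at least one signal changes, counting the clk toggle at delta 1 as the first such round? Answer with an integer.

2

t=0 Δ0: w6=0 w2=0 clk=0 w4=1 w3=1 w1=1 w0=0 w5=0
  Δ1: clk:0→1
  Δ2: w2:0→1
  Δ3: w5:0→1
  (3Δ to stable)
t=1 Δ0: w6=0 w2=1 clk=1 w4=1 w3=1 w1=1 w0=0 w5=1
  Δ1: clk:1→0
  (1Δ to stable)
t=2 Δ0: w6=0 w2=1 clk=0 w4=1 w3=1 w1=1 w0=0 w5=1
  Δ1: clk:0→1
  Δ2: w6:0→1, w0:0→1
  (2Δ to stable)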